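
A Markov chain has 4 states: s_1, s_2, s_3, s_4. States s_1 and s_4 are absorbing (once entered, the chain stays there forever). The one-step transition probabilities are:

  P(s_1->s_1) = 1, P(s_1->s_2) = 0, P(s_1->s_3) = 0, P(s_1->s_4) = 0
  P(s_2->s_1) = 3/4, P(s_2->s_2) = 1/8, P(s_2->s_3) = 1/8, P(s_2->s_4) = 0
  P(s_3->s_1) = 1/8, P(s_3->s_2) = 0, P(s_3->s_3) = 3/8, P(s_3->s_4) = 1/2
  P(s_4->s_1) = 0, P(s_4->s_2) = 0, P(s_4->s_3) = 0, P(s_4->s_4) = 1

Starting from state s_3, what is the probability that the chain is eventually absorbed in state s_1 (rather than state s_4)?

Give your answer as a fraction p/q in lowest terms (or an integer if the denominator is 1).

Let a_i = P(absorbed in s_1 | start in state i).
Boundary conditions: a_s_1 = 1, a_s_4 = 0.
For each transient state i, a_i = sum_j P(i->j) * a_j:
  a_s_2 = 3/4*a_s_1 + 1/8*a_s_2 + 1/8*a_s_3 + 0*a_s_4
  a_s_3 = 1/8*a_s_1 + 0*a_s_2 + 3/8*a_s_3 + 1/2*a_s_4

Substituting a_s_1 = 1 and a_s_4 = 0, rearrange to (I - Q) a = r where r[i] = P(i -> s_1):
  [7/8, -1/8] . (a_s_2, a_s_3) = 3/4
  [0, 5/8] . (a_s_2, a_s_3) = 1/8

Solving yields:
  a_s_2 = 31/35
  a_s_3 = 1/5

Starting state is s_3, so the absorption probability is a_s_3 = 1/5.

Answer: 1/5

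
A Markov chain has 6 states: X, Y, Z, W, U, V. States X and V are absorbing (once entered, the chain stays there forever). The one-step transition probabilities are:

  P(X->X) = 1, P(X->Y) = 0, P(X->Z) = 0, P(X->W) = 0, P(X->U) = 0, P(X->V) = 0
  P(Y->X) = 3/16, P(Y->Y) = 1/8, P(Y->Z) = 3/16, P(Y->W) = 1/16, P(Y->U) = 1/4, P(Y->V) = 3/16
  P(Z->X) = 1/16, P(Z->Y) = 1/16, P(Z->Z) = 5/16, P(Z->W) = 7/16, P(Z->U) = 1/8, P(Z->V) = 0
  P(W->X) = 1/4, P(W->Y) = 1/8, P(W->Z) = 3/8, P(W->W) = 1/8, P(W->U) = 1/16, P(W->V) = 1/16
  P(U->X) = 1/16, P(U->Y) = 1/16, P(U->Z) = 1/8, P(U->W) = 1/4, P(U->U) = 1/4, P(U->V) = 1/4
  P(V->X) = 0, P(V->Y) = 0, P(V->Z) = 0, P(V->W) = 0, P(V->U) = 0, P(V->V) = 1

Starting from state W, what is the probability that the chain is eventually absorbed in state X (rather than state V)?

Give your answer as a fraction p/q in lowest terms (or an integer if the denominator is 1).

Let a_i = P(absorbed in X | start in state i).
Boundary conditions: a_X = 1, a_V = 0.
For each transient state i, a_i = sum_j P(i->j) * a_j:
  a_Y = 3/16*a_X + 1/8*a_Y + 3/16*a_Z + 1/16*a_W + 1/4*a_U + 3/16*a_V
  a_Z = 1/16*a_X + 1/16*a_Y + 5/16*a_Z + 7/16*a_W + 1/8*a_U + 0*a_V
  a_W = 1/4*a_X + 1/8*a_Y + 3/8*a_Z + 1/8*a_W + 1/16*a_U + 1/16*a_V
  a_U = 1/16*a_X + 1/16*a_Y + 1/8*a_Z + 1/4*a_W + 1/4*a_U + 1/4*a_V

Substituting a_X = 1 and a_V = 0, rearrange to (I - Q) a = r where r[i] = P(i -> X):
  [7/8, -3/16, -1/16, -1/4] . (a_Y, a_Z, a_W, a_U) = 3/16
  [-1/16, 11/16, -7/16, -1/8] . (a_Y, a_Z, a_W, a_U) = 1/16
  [-1/8, -3/8, 7/8, -1/16] . (a_Y, a_Z, a_W, a_U) = 1/4
  [-1/16, -1/8, -1/4, 3/4] . (a_Y, a_Z, a_W, a_U) = 1/16

Solving yields:
  a_Y = 1240/2321
  a_Z = 9091/13926
  a_W = 9397/13926
  a_U = 3214/6963

Starting state is W, so the absorption probability is a_W = 9397/13926.

Answer: 9397/13926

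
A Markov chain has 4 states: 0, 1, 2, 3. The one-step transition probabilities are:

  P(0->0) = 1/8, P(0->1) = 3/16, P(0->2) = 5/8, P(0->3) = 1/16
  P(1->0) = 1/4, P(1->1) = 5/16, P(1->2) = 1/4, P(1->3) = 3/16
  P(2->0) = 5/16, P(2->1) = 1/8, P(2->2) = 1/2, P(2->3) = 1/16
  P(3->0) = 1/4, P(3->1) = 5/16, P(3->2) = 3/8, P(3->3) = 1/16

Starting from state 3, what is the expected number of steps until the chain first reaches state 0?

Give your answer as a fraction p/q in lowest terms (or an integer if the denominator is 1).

Let h_i = expected steps to first reach 0 from state i.
Boundary: h_0 = 0.
First-step equations for the other states:
  h_1 = 1 + 1/4*h_0 + 5/16*h_1 + 1/4*h_2 + 3/16*h_3
  h_2 = 1 + 5/16*h_0 + 1/8*h_1 + 1/2*h_2 + 1/16*h_3
  h_3 = 1 + 1/4*h_0 + 5/16*h_1 + 3/8*h_2 + 1/16*h_3

Substituting h_0 = 0 and rearranging gives the linear system (I - Q) h = 1:
  [11/16, -1/4, -3/16] . (h_1, h_2, h_3) = 1
  [-1/8, 1/2, -1/16] . (h_1, h_2, h_3) = 1
  [-5/16, -3/8, 15/16] . (h_1, h_2, h_3) = 1

Solving yields:
  h_1 = 1760/479
  h_2 = 1616/479
  h_3 = 1744/479

Starting state is 3, so the expected hitting time is h_3 = 1744/479.

Answer: 1744/479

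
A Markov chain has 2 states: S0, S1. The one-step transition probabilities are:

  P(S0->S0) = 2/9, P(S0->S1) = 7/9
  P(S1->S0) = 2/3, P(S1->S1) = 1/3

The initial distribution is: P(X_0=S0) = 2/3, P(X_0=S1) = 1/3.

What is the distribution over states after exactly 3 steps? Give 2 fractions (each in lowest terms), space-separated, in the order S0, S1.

Propagating the distribution step by step (d_{t+1} = d_t * P):
d_0 = (S0=2/3, S1=1/3)
  d_1[S0] = 2/3*2/9 + 1/3*2/3 = 10/27
  d_1[S1] = 2/3*7/9 + 1/3*1/3 = 17/27
d_1 = (S0=10/27, S1=17/27)
  d_2[S0] = 10/27*2/9 + 17/27*2/3 = 122/243
  d_2[S1] = 10/27*7/9 + 17/27*1/3 = 121/243
d_2 = (S0=122/243, S1=121/243)
  d_3[S0] = 122/243*2/9 + 121/243*2/3 = 970/2187
  d_3[S1] = 122/243*7/9 + 121/243*1/3 = 1217/2187
d_3 = (S0=970/2187, S1=1217/2187)

Answer: 970/2187 1217/2187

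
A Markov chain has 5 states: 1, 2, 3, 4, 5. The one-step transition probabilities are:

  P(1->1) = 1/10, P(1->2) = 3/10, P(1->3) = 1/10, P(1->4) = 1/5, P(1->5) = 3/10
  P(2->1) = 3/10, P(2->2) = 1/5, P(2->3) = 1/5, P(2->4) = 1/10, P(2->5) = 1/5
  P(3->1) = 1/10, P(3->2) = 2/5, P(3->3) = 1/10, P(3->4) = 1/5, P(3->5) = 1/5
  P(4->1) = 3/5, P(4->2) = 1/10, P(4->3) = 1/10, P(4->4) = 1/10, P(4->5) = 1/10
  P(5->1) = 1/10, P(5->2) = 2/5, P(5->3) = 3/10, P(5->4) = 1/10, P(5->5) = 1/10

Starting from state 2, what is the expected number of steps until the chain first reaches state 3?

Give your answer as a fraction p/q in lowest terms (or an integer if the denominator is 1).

Let h_i = expected steps to first reach 3 from state i.
Boundary: h_3 = 0.
First-step equations for the other states:
  h_1 = 1 + 1/10*h_1 + 3/10*h_2 + 1/10*h_3 + 1/5*h_4 + 3/10*h_5
  h_2 = 1 + 3/10*h_1 + 1/5*h_2 + 1/5*h_3 + 1/10*h_4 + 1/5*h_5
  h_4 = 1 + 3/5*h_1 + 1/10*h_2 + 1/10*h_3 + 1/10*h_4 + 1/10*h_5
  h_5 = 1 + 1/10*h_1 + 2/5*h_2 + 3/10*h_3 + 1/10*h_4 + 1/10*h_5

Substituting h_3 = 0 and rearranging gives the linear system (I - Q) h = 1:
  [9/10, -3/10, -1/5, -3/10] . (h_1, h_2, h_4, h_5) = 1
  [-3/10, 4/5, -1/10, -1/5] . (h_1, h_2, h_4, h_5) = 1
  [-3/5, -1/10, 9/10, -1/10] . (h_1, h_2, h_4, h_5) = 1
  [-1/10, -2/5, -1/10, 9/10] . (h_1, h_2, h_4, h_5) = 1

Solving yields:
  h_1 = 7085/1187
  h_2 = 6525/1187
  h_4 = 7415/1187
  h_5 = 5830/1187

Starting state is 2, so the expected hitting time is h_2 = 6525/1187.

Answer: 6525/1187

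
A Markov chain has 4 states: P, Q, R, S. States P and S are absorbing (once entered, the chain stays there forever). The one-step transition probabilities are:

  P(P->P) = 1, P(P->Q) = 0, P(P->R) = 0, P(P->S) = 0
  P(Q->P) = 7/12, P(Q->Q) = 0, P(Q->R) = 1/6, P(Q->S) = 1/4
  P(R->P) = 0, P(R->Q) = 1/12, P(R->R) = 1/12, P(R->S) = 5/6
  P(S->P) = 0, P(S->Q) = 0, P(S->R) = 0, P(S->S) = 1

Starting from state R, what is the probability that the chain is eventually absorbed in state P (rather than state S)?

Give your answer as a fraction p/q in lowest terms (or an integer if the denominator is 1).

Let a_i = P(absorbed in P | start in state i).
Boundary conditions: a_P = 1, a_S = 0.
For each transient state i, a_i = sum_j P(i->j) * a_j:
  a_Q = 7/12*a_P + 0*a_Q + 1/6*a_R + 1/4*a_S
  a_R = 0*a_P + 1/12*a_Q + 1/12*a_R + 5/6*a_S

Substituting a_P = 1 and a_S = 0, rearrange to (I - Q) a = r where r[i] = P(i -> P):
  [1, -1/6] . (a_Q, a_R) = 7/12
  [-1/12, 11/12] . (a_Q, a_R) = 0

Solving yields:
  a_Q = 77/130
  a_R = 7/130

Starting state is R, so the absorption probability is a_R = 7/130.

Answer: 7/130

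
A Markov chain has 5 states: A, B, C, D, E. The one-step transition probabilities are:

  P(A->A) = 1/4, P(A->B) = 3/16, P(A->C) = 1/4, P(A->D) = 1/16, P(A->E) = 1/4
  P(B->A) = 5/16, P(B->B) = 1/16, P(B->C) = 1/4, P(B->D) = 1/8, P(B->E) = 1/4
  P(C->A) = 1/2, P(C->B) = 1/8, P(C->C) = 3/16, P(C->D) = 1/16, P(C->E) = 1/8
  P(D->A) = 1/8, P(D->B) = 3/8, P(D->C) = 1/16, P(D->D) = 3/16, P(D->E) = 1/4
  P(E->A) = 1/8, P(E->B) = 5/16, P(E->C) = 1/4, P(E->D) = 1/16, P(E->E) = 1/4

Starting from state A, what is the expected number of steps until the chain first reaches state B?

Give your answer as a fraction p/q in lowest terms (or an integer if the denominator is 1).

Let h_i = expected steps to first reach B from state i.
Boundary: h_B = 0.
First-step equations for the other states:
  h_A = 1 + 1/4*h_A + 3/16*h_B + 1/4*h_C + 1/16*h_D + 1/4*h_E
  h_C = 1 + 1/2*h_A + 1/8*h_B + 3/16*h_C + 1/16*h_D + 1/8*h_E
  h_D = 1 + 1/8*h_A + 3/8*h_B + 1/16*h_C + 3/16*h_D + 1/4*h_E
  h_E = 1 + 1/8*h_A + 5/16*h_B + 1/4*h_C + 1/16*h_D + 1/4*h_E

Substituting h_B = 0 and rearranging gives the linear system (I - Q) h = 1:
  [3/4, -1/4, -1/16, -1/4] . (h_A, h_C, h_D, h_E) = 1
  [-1/2, 13/16, -1/16, -1/8] . (h_A, h_C, h_D, h_E) = 1
  [-1/8, -1/16, 13/16, -1/4] . (h_A, h_C, h_D, h_E) = 1
  [-1/8, -1/4, -1/16, 3/4] . (h_A, h_C, h_D, h_E) = 1

Solving yields:
  h_A = 15232/3271
  h_C = 16352/3271
  h_D = 11728/3271
  h_E = 13328/3271

Starting state is A, so the expected hitting time is h_A = 15232/3271.

Answer: 15232/3271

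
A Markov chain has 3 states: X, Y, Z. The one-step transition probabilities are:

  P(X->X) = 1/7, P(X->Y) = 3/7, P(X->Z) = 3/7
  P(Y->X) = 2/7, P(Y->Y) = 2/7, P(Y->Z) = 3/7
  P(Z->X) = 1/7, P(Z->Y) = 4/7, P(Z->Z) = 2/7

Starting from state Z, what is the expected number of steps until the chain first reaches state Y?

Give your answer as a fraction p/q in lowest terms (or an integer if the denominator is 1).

Let h_i = expected steps to first reach Y from state i.
Boundary: h_Y = 0.
First-step equations for the other states:
  h_X = 1 + 1/7*h_X + 3/7*h_Y + 3/7*h_Z
  h_Z = 1 + 1/7*h_X + 4/7*h_Y + 2/7*h_Z

Substituting h_Y = 0 and rearranging gives the linear system (I - Q) h = 1:
  [6/7, -3/7] . (h_X, h_Z) = 1
  [-1/7, 5/7] . (h_X, h_Z) = 1

Solving yields:
  h_X = 56/27
  h_Z = 49/27

Starting state is Z, so the expected hitting time is h_Z = 49/27.

Answer: 49/27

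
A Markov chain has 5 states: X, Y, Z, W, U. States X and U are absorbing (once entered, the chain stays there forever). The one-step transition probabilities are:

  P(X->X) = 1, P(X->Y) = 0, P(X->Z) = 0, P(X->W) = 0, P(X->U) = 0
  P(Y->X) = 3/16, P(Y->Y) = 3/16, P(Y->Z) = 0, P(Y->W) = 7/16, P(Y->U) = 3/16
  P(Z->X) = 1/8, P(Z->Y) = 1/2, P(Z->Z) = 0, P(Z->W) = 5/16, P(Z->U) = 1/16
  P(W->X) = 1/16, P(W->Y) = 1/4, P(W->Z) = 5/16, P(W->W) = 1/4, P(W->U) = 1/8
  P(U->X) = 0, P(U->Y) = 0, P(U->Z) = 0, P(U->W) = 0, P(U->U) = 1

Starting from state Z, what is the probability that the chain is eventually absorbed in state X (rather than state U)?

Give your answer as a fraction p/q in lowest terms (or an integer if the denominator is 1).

Answer: 725/1443

Derivation:
Let a_i = P(absorbed in X | start in state i).
Boundary conditions: a_X = 1, a_U = 0.
For each transient state i, a_i = sum_j P(i->j) * a_j:
  a_Y = 3/16*a_X + 3/16*a_Y + 0*a_Z + 7/16*a_W + 3/16*a_U
  a_Z = 1/8*a_X + 1/2*a_Y + 0*a_Z + 5/16*a_W + 1/16*a_U
  a_W = 1/16*a_X + 1/4*a_Y + 5/16*a_Z + 1/4*a_W + 1/8*a_U

Substituting a_X = 1 and a_U = 0, rearrange to (I - Q) a = r where r[i] = P(i -> X):
  [13/16, 0, -7/16] . (a_Y, a_Z, a_W) = 3/16
  [-1/2, 1, -5/16] . (a_Y, a_Z, a_W) = 1/8
  [-1/4, -5/16, 3/4] . (a_Y, a_Z, a_W) = 1/16

Solving yields:
  a_Y = 683/1443
  a_Z = 725/1443
  a_W = 50/111

Starting state is Z, so the absorption probability is a_Z = 725/1443.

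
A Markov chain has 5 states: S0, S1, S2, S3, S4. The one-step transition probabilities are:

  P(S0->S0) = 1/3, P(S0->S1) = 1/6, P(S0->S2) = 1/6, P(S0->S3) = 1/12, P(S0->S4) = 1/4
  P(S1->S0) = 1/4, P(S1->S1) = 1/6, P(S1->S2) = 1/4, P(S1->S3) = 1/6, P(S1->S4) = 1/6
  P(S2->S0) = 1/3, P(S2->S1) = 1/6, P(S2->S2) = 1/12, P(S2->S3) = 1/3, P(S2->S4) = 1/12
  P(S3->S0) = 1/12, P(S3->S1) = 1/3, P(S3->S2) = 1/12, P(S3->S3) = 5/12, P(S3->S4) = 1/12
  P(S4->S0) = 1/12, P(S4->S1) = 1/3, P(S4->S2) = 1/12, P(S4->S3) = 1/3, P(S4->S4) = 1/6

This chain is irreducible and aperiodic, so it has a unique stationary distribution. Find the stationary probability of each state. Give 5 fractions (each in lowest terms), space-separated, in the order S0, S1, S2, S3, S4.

The stationary distribution satisfies pi = pi * P, i.e.:
  pi_S0 = 1/3*pi_S0 + 1/4*pi_S1 + 1/3*pi_S2 + 1/12*pi_S3 + 1/12*pi_S4
  pi_S1 = 1/6*pi_S0 + 1/6*pi_S1 + 1/6*pi_S2 + 1/3*pi_S3 + 1/3*pi_S4
  pi_S2 = 1/6*pi_S0 + 1/4*pi_S1 + 1/12*pi_S2 + 1/12*pi_S3 + 1/12*pi_S4
  pi_S3 = 1/12*pi_S0 + 1/6*pi_S1 + 1/3*pi_S2 + 5/12*pi_S3 + 1/3*pi_S4
  pi_S4 = 1/4*pi_S0 + 1/6*pi_S1 + 1/12*pi_S2 + 1/12*pi_S3 + 1/6*pi_S4
with normalization: pi_S0 + pi_S1 + pi_S2 + pi_S3 + pi_S4 = 1.

Using the first 4 balance equations plus normalization, the linear system A*pi = b is:
  [-2/3, 1/4, 1/3, 1/12, 1/12] . pi = 0
  [1/6, -5/6, 1/6, 1/3, 1/3] . pi = 0
  [1/6, 1/4, -11/12, 1/12, 1/12] . pi = 0
  [1/12, 1/6, 1/3, -7/12, 1/3] . pi = 0
  [1, 1, 1, 1, 1] . pi = 1

Solving yields:
  pi_S0 = 33/157
  pi_S1 = 37/157
  pi_S2 = 22/157
  pi_S3 = 455/1727
  pi_S4 = 260/1727

Verification (pi * P):
  33/157*1/3 + 37/157*1/4 + 22/157*1/3 + 455/1727*1/12 + 260/1727*1/12 = 33/157 = pi_S0  (ok)
  33/157*1/6 + 37/157*1/6 + 22/157*1/6 + 455/1727*1/3 + 260/1727*1/3 = 37/157 = pi_S1  (ok)
  33/157*1/6 + 37/157*1/4 + 22/157*1/12 + 455/1727*1/12 + 260/1727*1/12 = 22/157 = pi_S2  (ok)
  33/157*1/12 + 37/157*1/6 + 22/157*1/3 + 455/1727*5/12 + 260/1727*1/3 = 455/1727 = pi_S3  (ok)
  33/157*1/4 + 37/157*1/6 + 22/157*1/12 + 455/1727*1/12 + 260/1727*1/6 = 260/1727 = pi_S4  (ok)

Answer: 33/157 37/157 22/157 455/1727 260/1727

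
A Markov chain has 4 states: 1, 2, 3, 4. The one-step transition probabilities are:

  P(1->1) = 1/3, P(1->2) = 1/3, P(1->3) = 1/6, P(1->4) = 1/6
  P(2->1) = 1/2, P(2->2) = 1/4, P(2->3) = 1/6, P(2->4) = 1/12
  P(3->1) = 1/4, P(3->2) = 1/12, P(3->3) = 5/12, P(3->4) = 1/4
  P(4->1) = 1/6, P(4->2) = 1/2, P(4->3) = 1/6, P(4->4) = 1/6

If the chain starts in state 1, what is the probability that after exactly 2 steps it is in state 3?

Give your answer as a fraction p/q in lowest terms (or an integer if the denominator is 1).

Computing P^2 by repeated multiplication:
P^1 =
  1: [1/3, 1/3, 1/6, 1/6]
  2: [1/2, 1/4, 1/6, 1/12]
  3: [1/4, 1/12, 5/12, 1/4]
  4: [1/6, 1/2, 1/6, 1/6]
P^2 =
  1: [25/72, 7/24, 5/24, 11/72]
  2: [25/72, 41/144, 5/24, 23/144]
  3: [13/48, 19/72, 13/48, 7/36]
  4: [3/8, 5/18, 5/24, 5/36]

(P^2)[1 -> 3] = 5/24

Answer: 5/24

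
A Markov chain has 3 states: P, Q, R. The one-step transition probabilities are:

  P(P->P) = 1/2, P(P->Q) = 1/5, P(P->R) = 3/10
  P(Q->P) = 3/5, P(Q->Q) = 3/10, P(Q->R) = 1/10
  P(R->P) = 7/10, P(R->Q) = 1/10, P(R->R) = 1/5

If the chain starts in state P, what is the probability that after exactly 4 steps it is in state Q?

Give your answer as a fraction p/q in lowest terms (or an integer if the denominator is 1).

Answer: 1957/10000

Derivation:
Computing P^4 by repeated multiplication:
P^1 =
  P: [1/2, 1/5, 3/10]
  Q: [3/5, 3/10, 1/10]
  R: [7/10, 1/10, 1/5]
P^2 =
  P: [29/50, 19/100, 23/100]
  Q: [11/20, 11/50, 23/100]
  R: [11/20, 19/100, 13/50]
P^3 =
  P: [113/200, 49/250, 239/1000]
  Q: [71/125, 199/1000, 233/1000]
  R: [571/1000, 193/1000, 59/250]
P^4 =
  P: [2837/5000, 1957/10000, 2369/10000]
  Q: [1133/2000, 983/5000, 2369/10000]
  R: [1133/2000, 1957/10000, 1189/5000]

(P^4)[P -> Q] = 1957/10000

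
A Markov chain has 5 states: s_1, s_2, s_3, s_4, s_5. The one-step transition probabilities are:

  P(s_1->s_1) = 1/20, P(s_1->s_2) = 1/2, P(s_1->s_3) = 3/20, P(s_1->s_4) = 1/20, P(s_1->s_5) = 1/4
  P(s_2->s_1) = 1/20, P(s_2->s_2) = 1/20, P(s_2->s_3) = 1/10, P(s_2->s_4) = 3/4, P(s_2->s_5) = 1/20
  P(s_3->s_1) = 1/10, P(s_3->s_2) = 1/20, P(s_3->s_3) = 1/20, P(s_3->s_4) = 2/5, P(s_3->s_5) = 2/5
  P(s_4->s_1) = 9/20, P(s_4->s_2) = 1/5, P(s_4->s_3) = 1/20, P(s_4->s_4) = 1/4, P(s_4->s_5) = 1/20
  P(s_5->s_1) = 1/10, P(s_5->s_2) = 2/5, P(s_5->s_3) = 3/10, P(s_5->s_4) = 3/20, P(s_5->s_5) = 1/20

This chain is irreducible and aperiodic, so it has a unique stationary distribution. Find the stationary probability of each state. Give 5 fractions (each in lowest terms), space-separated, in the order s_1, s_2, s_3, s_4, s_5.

Answer: 27361/140584 16327/70292 3979/35146 46581/140584 2259/17573

Derivation:
The stationary distribution satisfies pi = pi * P, i.e.:
  pi_s_1 = 1/20*pi_s_1 + 1/20*pi_s_2 + 1/10*pi_s_3 + 9/20*pi_s_4 + 1/10*pi_s_5
  pi_s_2 = 1/2*pi_s_1 + 1/20*pi_s_2 + 1/20*pi_s_3 + 1/5*pi_s_4 + 2/5*pi_s_5
  pi_s_3 = 3/20*pi_s_1 + 1/10*pi_s_2 + 1/20*pi_s_3 + 1/20*pi_s_4 + 3/10*pi_s_5
  pi_s_4 = 1/20*pi_s_1 + 3/4*pi_s_2 + 2/5*pi_s_3 + 1/4*pi_s_4 + 3/20*pi_s_5
  pi_s_5 = 1/4*pi_s_1 + 1/20*pi_s_2 + 2/5*pi_s_3 + 1/20*pi_s_4 + 1/20*pi_s_5
with normalization: pi_s_1 + pi_s_2 + pi_s_3 + pi_s_4 + pi_s_5 = 1.

Using the first 4 balance equations plus normalization, the linear system A*pi = b is:
  [-19/20, 1/20, 1/10, 9/20, 1/10] . pi = 0
  [1/2, -19/20, 1/20, 1/5, 2/5] . pi = 0
  [3/20, 1/10, -19/20, 1/20, 3/10] . pi = 0
  [1/20, 3/4, 2/5, -3/4, 3/20] . pi = 0
  [1, 1, 1, 1, 1] . pi = 1

Solving yields:
  pi_s_1 = 27361/140584
  pi_s_2 = 16327/70292
  pi_s_3 = 3979/35146
  pi_s_4 = 46581/140584
  pi_s_5 = 2259/17573

Verification (pi * P):
  27361/140584*1/20 + 16327/70292*1/20 + 3979/35146*1/10 + 46581/140584*9/20 + 2259/17573*1/10 = 27361/140584 = pi_s_1  (ok)
  27361/140584*1/2 + 16327/70292*1/20 + 3979/35146*1/20 + 46581/140584*1/5 + 2259/17573*2/5 = 16327/70292 = pi_s_2  (ok)
  27361/140584*3/20 + 16327/70292*1/10 + 3979/35146*1/20 + 46581/140584*1/20 + 2259/17573*3/10 = 3979/35146 = pi_s_3  (ok)
  27361/140584*1/20 + 16327/70292*3/4 + 3979/35146*2/5 + 46581/140584*1/4 + 2259/17573*3/20 = 46581/140584 = pi_s_4  (ok)
  27361/140584*1/4 + 16327/70292*1/20 + 3979/35146*2/5 + 46581/140584*1/20 + 2259/17573*1/20 = 2259/17573 = pi_s_5  (ok)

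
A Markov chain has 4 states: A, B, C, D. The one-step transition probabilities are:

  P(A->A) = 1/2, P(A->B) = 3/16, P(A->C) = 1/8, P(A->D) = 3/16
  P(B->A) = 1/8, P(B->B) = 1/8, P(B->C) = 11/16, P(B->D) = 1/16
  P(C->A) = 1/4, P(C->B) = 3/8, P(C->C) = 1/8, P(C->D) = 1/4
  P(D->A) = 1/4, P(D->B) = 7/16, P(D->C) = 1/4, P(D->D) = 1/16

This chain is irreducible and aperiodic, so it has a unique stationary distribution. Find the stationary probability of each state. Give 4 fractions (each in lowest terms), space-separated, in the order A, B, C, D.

The stationary distribution satisfies pi = pi * P, i.e.:
  pi_A = 1/2*pi_A + 1/8*pi_B + 1/4*pi_C + 1/4*pi_D
  pi_B = 3/16*pi_A + 1/8*pi_B + 3/8*pi_C + 7/16*pi_D
  pi_C = 1/8*pi_A + 11/16*pi_B + 1/8*pi_C + 1/4*pi_D
  pi_D = 3/16*pi_A + 1/16*pi_B + 1/4*pi_C + 1/16*pi_D
with normalization: pi_A + pi_B + pi_C + pi_D = 1.

Using the first 3 balance equations plus normalization, the linear system A*pi = b is:
  [-1/2, 1/8, 1/4, 1/4] . pi = 0
  [3/16, -7/8, 3/8, 7/16] . pi = 0
  [1/8, 11/16, -7/8, 1/4] . pi = 0
  [1, 1, 1, 1] . pi = 1

Solving yields:
  pi_A = 81/280
  pi_B = 37/140
  pi_C = 41/140
  pi_D = 43/280

Verification (pi * P):
  81/280*1/2 + 37/140*1/8 + 41/140*1/4 + 43/280*1/4 = 81/280 = pi_A  (ok)
  81/280*3/16 + 37/140*1/8 + 41/140*3/8 + 43/280*7/16 = 37/140 = pi_B  (ok)
  81/280*1/8 + 37/140*11/16 + 41/140*1/8 + 43/280*1/4 = 41/140 = pi_C  (ok)
  81/280*3/16 + 37/140*1/16 + 41/140*1/4 + 43/280*1/16 = 43/280 = pi_D  (ok)

Answer: 81/280 37/140 41/140 43/280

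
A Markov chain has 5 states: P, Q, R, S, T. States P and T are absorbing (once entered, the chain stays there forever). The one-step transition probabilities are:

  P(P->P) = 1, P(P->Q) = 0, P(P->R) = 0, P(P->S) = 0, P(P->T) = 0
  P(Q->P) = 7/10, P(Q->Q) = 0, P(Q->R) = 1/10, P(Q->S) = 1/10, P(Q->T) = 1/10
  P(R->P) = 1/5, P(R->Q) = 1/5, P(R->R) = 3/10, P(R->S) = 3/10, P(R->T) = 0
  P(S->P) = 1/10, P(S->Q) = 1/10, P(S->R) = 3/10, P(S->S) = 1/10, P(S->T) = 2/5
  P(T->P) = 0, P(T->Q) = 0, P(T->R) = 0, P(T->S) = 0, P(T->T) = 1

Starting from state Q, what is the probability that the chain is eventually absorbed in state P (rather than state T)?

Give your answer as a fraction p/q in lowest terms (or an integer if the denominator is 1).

Answer: 206/253

Derivation:
Let a_i = P(absorbed in P | start in state i).
Boundary conditions: a_P = 1, a_T = 0.
For each transient state i, a_i = sum_j P(i->j) * a_j:
  a_Q = 7/10*a_P + 0*a_Q + 1/10*a_R + 1/10*a_S + 1/10*a_T
  a_R = 1/5*a_P + 1/5*a_Q + 3/10*a_R + 3/10*a_S + 0*a_T
  a_S = 1/10*a_P + 1/10*a_Q + 3/10*a_R + 1/10*a_S + 2/5*a_T

Substituting a_P = 1 and a_T = 0, rearrange to (I - Q) a = r where r[i] = P(i -> P):
  [1, -1/10, -1/10] . (a_Q, a_R, a_S) = 7/10
  [-1/5, 7/10, -3/10] . (a_Q, a_R, a_S) = 1/5
  [-1/10, -3/10, 9/10] . (a_Q, a_R, a_S) = 1/10

Solving yields:
  a_Q = 206/253
  a_R = 357/506
  a_S = 221/506

Starting state is Q, so the absorption probability is a_Q = 206/253.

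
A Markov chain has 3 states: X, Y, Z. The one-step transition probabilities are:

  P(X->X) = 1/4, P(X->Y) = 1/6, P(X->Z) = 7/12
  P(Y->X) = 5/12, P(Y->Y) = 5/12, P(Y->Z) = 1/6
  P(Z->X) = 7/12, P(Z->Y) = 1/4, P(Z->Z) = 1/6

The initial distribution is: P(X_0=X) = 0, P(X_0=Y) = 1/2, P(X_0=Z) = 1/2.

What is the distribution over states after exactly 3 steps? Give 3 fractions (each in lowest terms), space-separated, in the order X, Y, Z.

Propagating the distribution step by step (d_{t+1} = d_t * P):
d_0 = (X=0, Y=1/2, Z=1/2)
  d_1[X] = 0*1/4 + 1/2*5/12 + 1/2*7/12 = 1/2
  d_1[Y] = 0*1/6 + 1/2*5/12 + 1/2*1/4 = 1/3
  d_1[Z] = 0*7/12 + 1/2*1/6 + 1/2*1/6 = 1/6
d_1 = (X=1/2, Y=1/3, Z=1/6)
  d_2[X] = 1/2*1/4 + 1/3*5/12 + 1/6*7/12 = 13/36
  d_2[Y] = 1/2*1/6 + 1/3*5/12 + 1/6*1/4 = 19/72
  d_2[Z] = 1/2*7/12 + 1/3*1/6 + 1/6*1/6 = 3/8
d_2 = (X=13/36, Y=19/72, Z=3/8)
  d_3[X] = 13/36*1/4 + 19/72*5/12 + 3/8*7/12 = 181/432
  d_3[Y] = 13/36*1/6 + 19/72*5/12 + 3/8*1/4 = 19/72
  d_3[Z] = 13/36*7/12 + 19/72*1/6 + 3/8*1/6 = 137/432
d_3 = (X=181/432, Y=19/72, Z=137/432)

Answer: 181/432 19/72 137/432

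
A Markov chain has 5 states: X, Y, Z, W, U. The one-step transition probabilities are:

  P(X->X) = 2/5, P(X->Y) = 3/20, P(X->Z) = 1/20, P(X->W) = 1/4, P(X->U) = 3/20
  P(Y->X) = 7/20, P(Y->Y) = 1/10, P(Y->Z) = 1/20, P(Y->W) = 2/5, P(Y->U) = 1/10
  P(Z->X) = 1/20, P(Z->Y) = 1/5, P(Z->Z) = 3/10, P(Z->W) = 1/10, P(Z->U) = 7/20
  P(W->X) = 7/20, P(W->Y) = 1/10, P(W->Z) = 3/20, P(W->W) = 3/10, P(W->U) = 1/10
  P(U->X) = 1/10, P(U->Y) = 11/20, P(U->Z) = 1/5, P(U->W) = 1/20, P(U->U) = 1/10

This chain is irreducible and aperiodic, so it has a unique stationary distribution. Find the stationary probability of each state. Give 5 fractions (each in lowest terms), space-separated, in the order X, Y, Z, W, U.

The stationary distribution satisfies pi = pi * P, i.e.:
  pi_X = 2/5*pi_X + 7/20*pi_Y + 1/20*pi_Z + 7/20*pi_W + 1/10*pi_U
  pi_Y = 3/20*pi_X + 1/10*pi_Y + 1/5*pi_Z + 1/10*pi_W + 11/20*pi_U
  pi_Z = 1/20*pi_X + 1/20*pi_Y + 3/10*pi_Z + 3/20*pi_W + 1/5*pi_U
  pi_W = 1/4*pi_X + 2/5*pi_Y + 1/10*pi_Z + 3/10*pi_W + 1/20*pi_U
  pi_U = 3/20*pi_X + 1/10*pi_Y + 7/20*pi_Z + 1/10*pi_W + 1/10*pi_U
with normalization: pi_X + pi_Y + pi_Z + pi_W + pi_U = 1.

Using the first 4 balance equations plus normalization, the linear system A*pi = b is:
  [-3/5, 7/20, 1/20, 7/20, 1/10] . pi = 0
  [3/20, -9/10, 1/5, 1/10, 11/20] . pi = 0
  [1/20, 1/20, -7/10, 3/20, 1/5] . pi = 0
  [1/4, 2/5, 1/10, -7/10, 1/20] . pi = 0
  [1, 1, 1, 1, 1] . pi = 1

Solving yields:
  pi_X = 18253/63086
  pi_Y = 12191/63086
  pi_Z = 8095/63086
  pi_W = 7651/31543
  pi_U = 9245/63086

Verification (pi * P):
  18253/63086*2/5 + 12191/63086*7/20 + 8095/63086*1/20 + 7651/31543*7/20 + 9245/63086*1/10 = 18253/63086 = pi_X  (ok)
  18253/63086*3/20 + 12191/63086*1/10 + 8095/63086*1/5 + 7651/31543*1/10 + 9245/63086*11/20 = 12191/63086 = pi_Y  (ok)
  18253/63086*1/20 + 12191/63086*1/20 + 8095/63086*3/10 + 7651/31543*3/20 + 9245/63086*1/5 = 8095/63086 = pi_Z  (ok)
  18253/63086*1/4 + 12191/63086*2/5 + 8095/63086*1/10 + 7651/31543*3/10 + 9245/63086*1/20 = 7651/31543 = pi_W  (ok)
  18253/63086*3/20 + 12191/63086*1/10 + 8095/63086*7/20 + 7651/31543*1/10 + 9245/63086*1/10 = 9245/63086 = pi_U  (ok)

Answer: 18253/63086 12191/63086 8095/63086 7651/31543 9245/63086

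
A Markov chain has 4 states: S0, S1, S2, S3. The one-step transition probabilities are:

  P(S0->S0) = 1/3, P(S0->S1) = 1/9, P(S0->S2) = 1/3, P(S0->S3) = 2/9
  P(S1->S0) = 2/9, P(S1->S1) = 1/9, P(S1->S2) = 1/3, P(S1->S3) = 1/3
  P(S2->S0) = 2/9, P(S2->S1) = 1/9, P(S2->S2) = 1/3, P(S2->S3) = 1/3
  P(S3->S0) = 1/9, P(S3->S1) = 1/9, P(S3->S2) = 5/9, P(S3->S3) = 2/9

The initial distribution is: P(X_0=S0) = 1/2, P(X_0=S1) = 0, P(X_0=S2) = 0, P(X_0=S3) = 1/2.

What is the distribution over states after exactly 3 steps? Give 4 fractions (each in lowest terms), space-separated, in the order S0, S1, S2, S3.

Propagating the distribution step by step (d_{t+1} = d_t * P):
d_0 = (S0=1/2, S1=0, S2=0, S3=1/2)
  d_1[S0] = 1/2*1/3 + 0*2/9 + 0*2/9 + 1/2*1/9 = 2/9
  d_1[S1] = 1/2*1/9 + 0*1/9 + 0*1/9 + 1/2*1/9 = 1/9
  d_1[S2] = 1/2*1/3 + 0*1/3 + 0*1/3 + 1/2*5/9 = 4/9
  d_1[S3] = 1/2*2/9 + 0*1/3 + 0*1/3 + 1/2*2/9 = 2/9
d_1 = (S0=2/9, S1=1/9, S2=4/9, S3=2/9)
  d_2[S0] = 2/9*1/3 + 1/9*2/9 + 4/9*2/9 + 2/9*1/9 = 2/9
  d_2[S1] = 2/9*1/9 + 1/9*1/9 + 4/9*1/9 + 2/9*1/9 = 1/9
  d_2[S2] = 2/9*1/3 + 1/9*1/3 + 4/9*1/3 + 2/9*5/9 = 31/81
  d_2[S3] = 2/9*2/9 + 1/9*1/3 + 4/9*1/3 + 2/9*2/9 = 23/81
d_2 = (S0=2/9, S1=1/9, S2=31/81, S3=23/81)
  d_3[S0] = 2/9*1/3 + 1/9*2/9 + 31/81*2/9 + 23/81*1/9 = 157/729
  d_3[S1] = 2/9*1/9 + 1/9*1/9 + 31/81*1/9 + 23/81*1/9 = 1/9
  d_3[S2] = 2/9*1/3 + 1/9*1/3 + 31/81*1/3 + 23/81*5/9 = 289/729
  d_3[S3] = 2/9*2/9 + 1/9*1/3 + 31/81*1/3 + 23/81*2/9 = 202/729
d_3 = (S0=157/729, S1=1/9, S2=289/729, S3=202/729)

Answer: 157/729 1/9 289/729 202/729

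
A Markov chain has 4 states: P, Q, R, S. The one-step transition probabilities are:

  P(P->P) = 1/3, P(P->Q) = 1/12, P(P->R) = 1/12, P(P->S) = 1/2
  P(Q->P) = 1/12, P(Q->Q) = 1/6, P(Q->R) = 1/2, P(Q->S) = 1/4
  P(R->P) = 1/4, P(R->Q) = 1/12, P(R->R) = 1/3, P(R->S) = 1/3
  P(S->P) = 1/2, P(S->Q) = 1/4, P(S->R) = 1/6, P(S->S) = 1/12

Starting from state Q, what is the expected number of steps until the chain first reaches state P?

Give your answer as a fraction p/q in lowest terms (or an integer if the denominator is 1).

Answer: 300/73

Derivation:
Let h_i = expected steps to first reach P from state i.
Boundary: h_P = 0.
First-step equations for the other states:
  h_Q = 1 + 1/12*h_P + 1/6*h_Q + 1/2*h_R + 1/4*h_S
  h_R = 1 + 1/4*h_P + 1/12*h_Q + 1/3*h_R + 1/3*h_S
  h_S = 1 + 1/2*h_P + 1/4*h_Q + 1/6*h_R + 1/12*h_S

Substituting h_P = 0 and rearranging gives the linear system (I - Q) h = 1:
  [5/6, -1/2, -1/4] . (h_Q, h_R, h_S) = 1
  [-1/12, 2/3, -1/3] . (h_Q, h_R, h_S) = 1
  [-1/4, -1/6, 11/12] . (h_Q, h_R, h_S) = 1

Solving yields:
  h_Q = 300/73
  h_R = 501/146
  h_S = 207/73

Starting state is Q, so the expected hitting time is h_Q = 300/73.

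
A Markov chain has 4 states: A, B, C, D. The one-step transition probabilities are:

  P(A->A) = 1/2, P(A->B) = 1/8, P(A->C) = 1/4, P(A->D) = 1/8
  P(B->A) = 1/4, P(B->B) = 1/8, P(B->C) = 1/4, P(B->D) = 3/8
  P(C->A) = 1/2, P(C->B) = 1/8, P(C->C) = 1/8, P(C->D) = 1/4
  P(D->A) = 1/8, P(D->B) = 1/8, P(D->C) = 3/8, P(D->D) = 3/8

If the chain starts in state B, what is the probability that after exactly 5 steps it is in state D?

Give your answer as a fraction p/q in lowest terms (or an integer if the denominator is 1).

Computing P^5 by repeated multiplication:
P^1 =
  A: [1/2, 1/8, 1/4, 1/8]
  B: [1/4, 1/8, 1/4, 3/8]
  C: [1/2, 1/8, 1/8, 1/4]
  D: [1/8, 1/8, 3/8, 3/8]
P^2 =
  A: [27/64, 1/8, 15/64, 7/32]
  B: [21/64, 1/8, 17/64, 9/32]
  C: [3/8, 1/8, 17/64, 15/64]
  D: [21/64, 1/8, 1/4, 19/64]
P^3 =
  A: [99/256, 1/8, 127/512, 123/512]
  B: [93/256, 1/8, 129/512, 133/512]
  C: [195/512, 1/8, 63/256, 127/512]
  D: [183/512, 1/8, 131/512, 67/256]
P^4 =
  A: [1551/4096, 1/8, 255/1024, 1013/4096]
  B: [1521/4096, 1/8, 257/1024, 1035/4096]
  C: [1539/4096, 1/8, 1025/4096, 255/1024]
  D: [759/2048, 1/8, 1027/4096, 1039/4096]
P^5 =
  A: [12321/32768, 1/8, 8185/32768, 4083/16384]
  B: [12255/32768, 1/8, 8199/32768, 4109/16384]
  C: [3075/8192, 1/8, 8187/32768, 8185/32768]
  D: [12243/32768, 1/8, 2051/8192, 8225/32768]

(P^5)[B -> D] = 4109/16384

Answer: 4109/16384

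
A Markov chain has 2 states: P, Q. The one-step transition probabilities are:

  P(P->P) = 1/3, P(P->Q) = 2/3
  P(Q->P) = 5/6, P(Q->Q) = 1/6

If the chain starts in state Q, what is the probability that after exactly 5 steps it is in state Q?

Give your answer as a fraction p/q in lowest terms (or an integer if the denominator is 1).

Answer: 41/96

Derivation:
Computing P^5 by repeated multiplication:
P^1 =
  P: [1/3, 2/3]
  Q: [5/6, 1/6]
P^2 =
  P: [2/3, 1/3]
  Q: [5/12, 7/12]
P^3 =
  P: [1/2, 1/2]
  Q: [5/8, 3/8]
P^4 =
  P: [7/12, 5/12]
  Q: [25/48, 23/48]
P^5 =
  P: [13/24, 11/24]
  Q: [55/96, 41/96]

(P^5)[Q -> Q] = 41/96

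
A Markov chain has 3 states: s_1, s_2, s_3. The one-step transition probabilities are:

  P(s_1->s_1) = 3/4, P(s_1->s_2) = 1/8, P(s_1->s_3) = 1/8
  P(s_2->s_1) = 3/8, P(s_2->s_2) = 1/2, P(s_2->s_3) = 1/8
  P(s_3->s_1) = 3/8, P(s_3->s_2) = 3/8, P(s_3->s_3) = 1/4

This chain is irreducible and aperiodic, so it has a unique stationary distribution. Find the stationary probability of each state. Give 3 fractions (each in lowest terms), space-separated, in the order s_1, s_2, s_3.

The stationary distribution satisfies pi = pi * P, i.e.:
  pi_s_1 = 3/4*pi_s_1 + 3/8*pi_s_2 + 3/8*pi_s_3
  pi_s_2 = 1/8*pi_s_1 + 1/2*pi_s_2 + 3/8*pi_s_3
  pi_s_3 = 1/8*pi_s_1 + 1/8*pi_s_2 + 1/4*pi_s_3
with normalization: pi_s_1 + pi_s_2 + pi_s_3 = 1.

Using the first 2 balance equations plus normalization, the linear system A*pi = b is:
  [-1/4, 3/8, 3/8] . pi = 0
  [1/8, -1/2, 3/8] . pi = 0
  [1, 1, 1] . pi = 1

Solving yields:
  pi_s_1 = 3/5
  pi_s_2 = 9/35
  pi_s_3 = 1/7

Verification (pi * P):
  3/5*3/4 + 9/35*3/8 + 1/7*3/8 = 3/5 = pi_s_1  (ok)
  3/5*1/8 + 9/35*1/2 + 1/7*3/8 = 9/35 = pi_s_2  (ok)
  3/5*1/8 + 9/35*1/8 + 1/7*1/4 = 1/7 = pi_s_3  (ok)

Answer: 3/5 9/35 1/7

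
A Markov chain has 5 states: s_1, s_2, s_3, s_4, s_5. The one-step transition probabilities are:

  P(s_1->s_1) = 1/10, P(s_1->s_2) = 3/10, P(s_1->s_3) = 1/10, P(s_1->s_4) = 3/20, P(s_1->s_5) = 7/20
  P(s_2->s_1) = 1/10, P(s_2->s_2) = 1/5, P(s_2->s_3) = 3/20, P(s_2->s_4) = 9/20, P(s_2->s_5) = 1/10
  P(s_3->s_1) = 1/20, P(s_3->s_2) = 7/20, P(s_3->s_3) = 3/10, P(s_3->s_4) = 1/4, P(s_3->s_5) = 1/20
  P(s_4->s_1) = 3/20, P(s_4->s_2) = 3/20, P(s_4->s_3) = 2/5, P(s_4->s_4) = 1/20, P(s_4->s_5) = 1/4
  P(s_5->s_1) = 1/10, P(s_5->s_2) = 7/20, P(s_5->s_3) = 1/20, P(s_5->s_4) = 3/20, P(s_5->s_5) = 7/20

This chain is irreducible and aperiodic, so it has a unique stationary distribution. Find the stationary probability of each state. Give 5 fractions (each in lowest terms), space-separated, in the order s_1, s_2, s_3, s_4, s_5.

Answer: 3859/38343 9989/38343 32819/153372 34795/153372 5061/25562

Derivation:
The stationary distribution satisfies pi = pi * P, i.e.:
  pi_s_1 = 1/10*pi_s_1 + 1/10*pi_s_2 + 1/20*pi_s_3 + 3/20*pi_s_4 + 1/10*pi_s_5
  pi_s_2 = 3/10*pi_s_1 + 1/5*pi_s_2 + 7/20*pi_s_3 + 3/20*pi_s_4 + 7/20*pi_s_5
  pi_s_3 = 1/10*pi_s_1 + 3/20*pi_s_2 + 3/10*pi_s_3 + 2/5*pi_s_4 + 1/20*pi_s_5
  pi_s_4 = 3/20*pi_s_1 + 9/20*pi_s_2 + 1/4*pi_s_3 + 1/20*pi_s_4 + 3/20*pi_s_5
  pi_s_5 = 7/20*pi_s_1 + 1/10*pi_s_2 + 1/20*pi_s_3 + 1/4*pi_s_4 + 7/20*pi_s_5
with normalization: pi_s_1 + pi_s_2 + pi_s_3 + pi_s_4 + pi_s_5 = 1.

Using the first 4 balance equations plus normalization, the linear system A*pi = b is:
  [-9/10, 1/10, 1/20, 3/20, 1/10] . pi = 0
  [3/10, -4/5, 7/20, 3/20, 7/20] . pi = 0
  [1/10, 3/20, -7/10, 2/5, 1/20] . pi = 0
  [3/20, 9/20, 1/4, -19/20, 3/20] . pi = 0
  [1, 1, 1, 1, 1] . pi = 1

Solving yields:
  pi_s_1 = 3859/38343
  pi_s_2 = 9989/38343
  pi_s_3 = 32819/153372
  pi_s_4 = 34795/153372
  pi_s_5 = 5061/25562

Verification (pi * P):
  3859/38343*1/10 + 9989/38343*1/10 + 32819/153372*1/20 + 34795/153372*3/20 + 5061/25562*1/10 = 3859/38343 = pi_s_1  (ok)
  3859/38343*3/10 + 9989/38343*1/5 + 32819/153372*7/20 + 34795/153372*3/20 + 5061/25562*7/20 = 9989/38343 = pi_s_2  (ok)
  3859/38343*1/10 + 9989/38343*3/20 + 32819/153372*3/10 + 34795/153372*2/5 + 5061/25562*1/20 = 32819/153372 = pi_s_3  (ok)
  3859/38343*3/20 + 9989/38343*9/20 + 32819/153372*1/4 + 34795/153372*1/20 + 5061/25562*3/20 = 34795/153372 = pi_s_4  (ok)
  3859/38343*7/20 + 9989/38343*1/10 + 32819/153372*1/20 + 34795/153372*1/4 + 5061/25562*7/20 = 5061/25562 = pi_s_5  (ok)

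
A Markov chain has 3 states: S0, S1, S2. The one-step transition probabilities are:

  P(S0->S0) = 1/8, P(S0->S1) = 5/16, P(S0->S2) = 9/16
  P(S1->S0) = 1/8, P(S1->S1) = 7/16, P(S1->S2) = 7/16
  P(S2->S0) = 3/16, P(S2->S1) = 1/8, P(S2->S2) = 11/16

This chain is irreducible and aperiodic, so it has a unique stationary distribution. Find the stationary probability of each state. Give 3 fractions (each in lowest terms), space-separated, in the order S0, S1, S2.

Answer: 31/190 43/190 58/95

Derivation:
The stationary distribution satisfies pi = pi * P, i.e.:
  pi_S0 = 1/8*pi_S0 + 1/8*pi_S1 + 3/16*pi_S2
  pi_S1 = 5/16*pi_S0 + 7/16*pi_S1 + 1/8*pi_S2
  pi_S2 = 9/16*pi_S0 + 7/16*pi_S1 + 11/16*pi_S2
with normalization: pi_S0 + pi_S1 + pi_S2 = 1.

Using the first 2 balance equations plus normalization, the linear system A*pi = b is:
  [-7/8, 1/8, 3/16] . pi = 0
  [5/16, -9/16, 1/8] . pi = 0
  [1, 1, 1] . pi = 1

Solving yields:
  pi_S0 = 31/190
  pi_S1 = 43/190
  pi_S2 = 58/95

Verification (pi * P):
  31/190*1/8 + 43/190*1/8 + 58/95*3/16 = 31/190 = pi_S0  (ok)
  31/190*5/16 + 43/190*7/16 + 58/95*1/8 = 43/190 = pi_S1  (ok)
  31/190*9/16 + 43/190*7/16 + 58/95*11/16 = 58/95 = pi_S2  (ok)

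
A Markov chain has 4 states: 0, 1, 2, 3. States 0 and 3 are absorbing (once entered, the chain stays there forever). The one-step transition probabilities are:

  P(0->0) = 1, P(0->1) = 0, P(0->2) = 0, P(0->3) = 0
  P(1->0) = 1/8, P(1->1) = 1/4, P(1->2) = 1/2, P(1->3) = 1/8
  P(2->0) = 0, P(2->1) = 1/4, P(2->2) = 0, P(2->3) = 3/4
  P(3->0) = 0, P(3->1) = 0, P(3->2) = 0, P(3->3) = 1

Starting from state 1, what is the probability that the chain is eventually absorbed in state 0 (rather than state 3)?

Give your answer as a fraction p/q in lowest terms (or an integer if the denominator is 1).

Answer: 1/5

Derivation:
Let a_i = P(absorbed in 0 | start in state i).
Boundary conditions: a_0 = 1, a_3 = 0.
For each transient state i, a_i = sum_j P(i->j) * a_j:
  a_1 = 1/8*a_0 + 1/4*a_1 + 1/2*a_2 + 1/8*a_3
  a_2 = 0*a_0 + 1/4*a_1 + 0*a_2 + 3/4*a_3

Substituting a_0 = 1 and a_3 = 0, rearrange to (I - Q) a = r where r[i] = P(i -> 0):
  [3/4, -1/2] . (a_1, a_2) = 1/8
  [-1/4, 1] . (a_1, a_2) = 0

Solving yields:
  a_1 = 1/5
  a_2 = 1/20

Starting state is 1, so the absorption probability is a_1 = 1/5.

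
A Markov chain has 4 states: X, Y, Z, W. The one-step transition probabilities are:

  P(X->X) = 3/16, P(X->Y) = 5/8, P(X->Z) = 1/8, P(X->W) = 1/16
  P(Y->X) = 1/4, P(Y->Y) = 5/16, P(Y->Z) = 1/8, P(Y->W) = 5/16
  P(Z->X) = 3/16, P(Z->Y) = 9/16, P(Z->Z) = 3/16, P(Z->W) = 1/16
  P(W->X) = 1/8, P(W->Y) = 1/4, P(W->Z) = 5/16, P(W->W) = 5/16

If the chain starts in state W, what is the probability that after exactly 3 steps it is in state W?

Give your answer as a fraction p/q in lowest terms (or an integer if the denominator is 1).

Computing P^3 by repeated multiplication:
P^1 =
  X: [3/16, 5/8, 1/8, 1/16]
  Y: [1/4, 5/16, 1/8, 5/16]
  Z: [3/16, 9/16, 3/16, 1/16]
  W: [1/8, 1/4, 5/16, 5/16]
P^2 =
  X: [57/256, 51/128, 37/256, 15/64]
  Y: [3/16, 103/256, 49/256, 7/32]
  Z: [7/32, 53/128, 19/128, 7/32]
  W: [47/256, 105/256, 13/64, 13/64]
P^3 =
  X: [405/2048, 1653/4096, 729/4096, 113/512]
  Y: [815/4096, 415/1024, 729/4096, 223/1024]
  Z: [409/2048, 207/512, 359/2048, 113/512]
  W: [821/4096, 1671/4096, 45/256, 221/1024]

(P^3)[W -> W] = 221/1024

Answer: 221/1024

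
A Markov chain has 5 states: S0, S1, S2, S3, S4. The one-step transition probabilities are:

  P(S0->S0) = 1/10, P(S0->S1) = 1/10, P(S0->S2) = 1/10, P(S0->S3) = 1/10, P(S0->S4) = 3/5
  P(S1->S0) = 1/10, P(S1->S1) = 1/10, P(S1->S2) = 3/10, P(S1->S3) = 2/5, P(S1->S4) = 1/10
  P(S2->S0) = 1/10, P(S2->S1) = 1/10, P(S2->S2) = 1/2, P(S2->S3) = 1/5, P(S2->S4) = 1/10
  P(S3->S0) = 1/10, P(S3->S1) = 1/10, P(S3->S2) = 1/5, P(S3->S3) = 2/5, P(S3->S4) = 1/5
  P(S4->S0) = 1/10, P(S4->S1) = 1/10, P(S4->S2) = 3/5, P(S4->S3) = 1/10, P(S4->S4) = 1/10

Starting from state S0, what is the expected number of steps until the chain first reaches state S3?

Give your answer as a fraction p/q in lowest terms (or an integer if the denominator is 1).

Let h_i = expected steps to first reach S3 from state i.
Boundary: h_S3 = 0.
First-step equations for the other states:
  h_S0 = 1 + 1/10*h_S0 + 1/10*h_S1 + 1/10*h_S2 + 1/10*h_S3 + 3/5*h_S4
  h_S1 = 1 + 1/10*h_S0 + 1/10*h_S1 + 3/10*h_S2 + 2/5*h_S3 + 1/10*h_S4
  h_S2 = 1 + 1/10*h_S0 + 1/10*h_S1 + 1/2*h_S2 + 1/5*h_S3 + 1/10*h_S4
  h_S4 = 1 + 1/10*h_S0 + 1/10*h_S1 + 3/5*h_S2 + 1/10*h_S3 + 1/10*h_S4

Substituting h_S3 = 0 and rearranging gives the linear system (I - Q) h = 1:
  [9/10, -1/10, -1/10, -3/5] . (h_S0, h_S1, h_S2, h_S4) = 1
  [-1/10, 9/10, -3/10, -1/10] . (h_S0, h_S1, h_S2, h_S4) = 1
  [-1/10, -1/10, 1/2, -1/10] . (h_S0, h_S1, h_S2, h_S4) = 1
  [-1/10, -1/10, -3/5, 9/10] . (h_S0, h_S1, h_S2, h_S4) = 1

Solving yields:
  h_S0 = 230/39
  h_S1 = 160/39
  h_S2 = 200/39
  h_S4 = 220/39

Starting state is S0, so the expected hitting time is h_S0 = 230/39.

Answer: 230/39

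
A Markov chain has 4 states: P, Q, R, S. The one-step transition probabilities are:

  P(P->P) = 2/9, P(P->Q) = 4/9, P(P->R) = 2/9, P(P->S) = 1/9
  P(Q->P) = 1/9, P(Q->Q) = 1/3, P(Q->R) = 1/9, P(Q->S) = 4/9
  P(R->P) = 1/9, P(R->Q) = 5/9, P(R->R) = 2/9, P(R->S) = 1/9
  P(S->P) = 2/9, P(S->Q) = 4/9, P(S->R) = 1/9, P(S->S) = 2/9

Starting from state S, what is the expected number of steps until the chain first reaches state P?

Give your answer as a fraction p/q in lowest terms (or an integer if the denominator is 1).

Let h_i = expected steps to first reach P from state i.
Boundary: h_P = 0.
First-step equations for the other states:
  h_Q = 1 + 1/9*h_P + 1/3*h_Q + 1/9*h_R + 4/9*h_S
  h_R = 1 + 1/9*h_P + 5/9*h_Q + 2/9*h_R + 1/9*h_S
  h_S = 1 + 2/9*h_P + 4/9*h_Q + 1/9*h_R + 2/9*h_S

Substituting h_P = 0 and rearranging gives the linear system (I - Q) h = 1:
  [2/3, -1/9, -4/9] . (h_Q, h_R, h_S) = 1
  [-5/9, 7/9, -1/9] . (h_Q, h_R, h_S) = 1
  [-4/9, -1/9, 7/9] . (h_Q, h_R, h_S) = 1

Solving yields:
  h_Q = 88/13
  h_R = 7
  h_S = 80/13

Starting state is S, so the expected hitting time is h_S = 80/13.

Answer: 80/13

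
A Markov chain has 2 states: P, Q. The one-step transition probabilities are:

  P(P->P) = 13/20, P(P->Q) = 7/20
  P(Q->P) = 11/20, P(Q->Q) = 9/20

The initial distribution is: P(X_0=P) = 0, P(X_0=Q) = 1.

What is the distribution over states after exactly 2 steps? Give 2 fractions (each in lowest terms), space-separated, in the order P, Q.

Answer: 121/200 79/200

Derivation:
Propagating the distribution step by step (d_{t+1} = d_t * P):
d_0 = (P=0, Q=1)
  d_1[P] = 0*13/20 + 1*11/20 = 11/20
  d_1[Q] = 0*7/20 + 1*9/20 = 9/20
d_1 = (P=11/20, Q=9/20)
  d_2[P] = 11/20*13/20 + 9/20*11/20 = 121/200
  d_2[Q] = 11/20*7/20 + 9/20*9/20 = 79/200
d_2 = (P=121/200, Q=79/200)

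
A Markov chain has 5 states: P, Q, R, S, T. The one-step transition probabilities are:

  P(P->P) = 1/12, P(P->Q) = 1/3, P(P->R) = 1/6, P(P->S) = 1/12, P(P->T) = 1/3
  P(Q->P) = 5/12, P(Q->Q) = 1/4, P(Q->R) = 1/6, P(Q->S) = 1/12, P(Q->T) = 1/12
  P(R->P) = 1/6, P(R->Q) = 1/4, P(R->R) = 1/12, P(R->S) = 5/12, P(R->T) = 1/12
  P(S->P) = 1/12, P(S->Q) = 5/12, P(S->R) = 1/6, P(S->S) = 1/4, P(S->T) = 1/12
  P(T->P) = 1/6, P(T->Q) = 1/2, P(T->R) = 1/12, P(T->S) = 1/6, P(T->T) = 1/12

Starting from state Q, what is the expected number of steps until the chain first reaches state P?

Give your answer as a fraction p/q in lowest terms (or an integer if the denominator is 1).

Answer: 1560/473

Derivation:
Let h_i = expected steps to first reach P from state i.
Boundary: h_P = 0.
First-step equations for the other states:
  h_Q = 1 + 5/12*h_P + 1/4*h_Q + 1/6*h_R + 1/12*h_S + 1/12*h_T
  h_R = 1 + 1/6*h_P + 1/4*h_Q + 1/12*h_R + 5/12*h_S + 1/12*h_T
  h_S = 1 + 1/12*h_P + 5/12*h_Q + 1/6*h_R + 1/4*h_S + 1/12*h_T
  h_T = 1 + 1/6*h_P + 1/2*h_Q + 1/12*h_R + 1/6*h_S + 1/12*h_T

Substituting h_P = 0 and rearranging gives the linear system (I - Q) h = 1:
  [3/4, -1/6, -1/12, -1/12] . (h_Q, h_R, h_S, h_T) = 1
  [-1/4, 11/12, -5/12, -1/12] . (h_Q, h_R, h_S, h_T) = 1
  [-5/12, -1/6, 3/4, -1/12] . (h_Q, h_R, h_S, h_T) = 1
  [-1/2, -1/12, -1/6, 11/12] . (h_Q, h_R, h_S, h_T) = 1

Solving yields:
  h_Q = 1560/473
  h_R = 192/43
  h_S = 2184/473
  h_T = 1956/473

Starting state is Q, so the expected hitting time is h_Q = 1560/473.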